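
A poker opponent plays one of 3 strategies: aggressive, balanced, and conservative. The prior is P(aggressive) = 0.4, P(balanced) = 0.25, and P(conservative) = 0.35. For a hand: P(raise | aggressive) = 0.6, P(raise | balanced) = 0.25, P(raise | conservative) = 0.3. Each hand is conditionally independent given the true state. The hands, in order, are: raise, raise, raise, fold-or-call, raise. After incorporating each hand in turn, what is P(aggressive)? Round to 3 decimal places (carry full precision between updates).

After 'raise': normaliser = 0.6·0.4000 + 0.25·0.2500 + 0.3·0.3500; P(aggressive) ≈ 0.5890, P(balanced) ≈ 0.1534, P(conservative) ≈ 0.2577
After 'raise': normaliser = 0.6·0.5890 + 0.25·0.1534 + 0.3·0.2577; P(aggressive) ≈ 0.7534, P(balanced) ≈ 0.0818, P(conservative) ≈ 0.1648
After 'raise': normaliser = 0.6·0.7534 + 0.25·0.0818 + 0.3·0.1648; P(aggressive) ≈ 0.8661, P(balanced) ≈ 0.0392, P(conservative) ≈ 0.0947
After 'fold-or-call': normaliser = 0.4·0.8661 + 0.75·0.0392 + 0.7·0.0947; P(aggressive) ≈ 0.7836, P(balanced) ≈ 0.0664, P(conservative) ≈ 0.1500
After 'raise': normaliser = 0.6·0.7836 + 0.25·0.0664 + 0.3·0.1500; P(aggressive) ≈ 0.8842, P(balanced) ≈ 0.0312, P(conservative) ≈ 0.0846

0.884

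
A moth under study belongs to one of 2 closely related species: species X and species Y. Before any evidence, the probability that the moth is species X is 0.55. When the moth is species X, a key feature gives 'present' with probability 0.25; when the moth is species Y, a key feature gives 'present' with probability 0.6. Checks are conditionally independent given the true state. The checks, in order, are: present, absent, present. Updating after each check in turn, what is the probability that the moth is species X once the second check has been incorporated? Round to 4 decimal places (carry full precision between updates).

After 'present': P(species X) = 0.25·0.5500 / (0.25·0.5500 + 0.6·0.4500) ≈ 0.3374
After 'absent': P(species X) = 0.75·0.3374 / (0.75·0.3374 + 0.4·0.6626) ≈ 0.4885

0.4885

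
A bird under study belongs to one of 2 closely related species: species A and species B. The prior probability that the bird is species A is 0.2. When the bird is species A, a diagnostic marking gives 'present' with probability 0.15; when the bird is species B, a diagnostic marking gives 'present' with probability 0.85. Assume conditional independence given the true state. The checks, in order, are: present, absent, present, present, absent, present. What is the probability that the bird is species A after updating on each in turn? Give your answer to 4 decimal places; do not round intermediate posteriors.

0.0077

After 'present': P(species A) = 0.15·0.2000 / (0.15·0.2000 + 0.85·0.8000) ≈ 0.0423
After 'absent': P(species A) = 0.85·0.0423 / (0.85·0.0423 + 0.15·0.9577) ≈ 0.2000
After 'present': P(species A) = 0.15·0.2000 / (0.15·0.2000 + 0.85·0.8000) ≈ 0.0423
After 'present': P(species A) = 0.15·0.0423 / (0.15·0.0423 + 0.85·0.9577) ≈ 0.0077
After 'absent': P(species A) = 0.85·0.0077 / (0.85·0.0077 + 0.15·0.9923) ≈ 0.0423
After 'present': P(species A) = 0.15·0.0423 / (0.15·0.0423 + 0.85·0.9577) ≈ 0.0077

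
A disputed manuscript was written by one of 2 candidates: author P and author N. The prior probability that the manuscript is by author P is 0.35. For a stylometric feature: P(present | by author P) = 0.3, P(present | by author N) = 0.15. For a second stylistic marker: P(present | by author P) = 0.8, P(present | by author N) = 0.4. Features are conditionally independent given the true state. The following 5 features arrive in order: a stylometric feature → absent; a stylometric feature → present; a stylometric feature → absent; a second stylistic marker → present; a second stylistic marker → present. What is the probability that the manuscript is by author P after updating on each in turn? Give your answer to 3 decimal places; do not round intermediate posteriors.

0.745

After a stylometric feature='absent': P(author P) = 0.7·0.3500 / (0.7·0.3500 + 0.85·0.6500) ≈ 0.3072
After a stylometric feature='present': P(author P) = 0.3·0.3072 / (0.3·0.3072 + 0.15·0.6928) ≈ 0.4700
After a stylometric feature='absent': P(author P) = 0.7·0.4700 / (0.7·0.4700 + 0.85·0.5300) ≈ 0.4221
After a second stylistic marker='present': P(author P) = 0.8·0.4221 / (0.8·0.4221 + 0.4·0.5779) ≈ 0.5936
After a second stylistic marker='present': P(author P) = 0.8·0.5936 / (0.8·0.5936 + 0.4·0.4064) ≈ 0.7450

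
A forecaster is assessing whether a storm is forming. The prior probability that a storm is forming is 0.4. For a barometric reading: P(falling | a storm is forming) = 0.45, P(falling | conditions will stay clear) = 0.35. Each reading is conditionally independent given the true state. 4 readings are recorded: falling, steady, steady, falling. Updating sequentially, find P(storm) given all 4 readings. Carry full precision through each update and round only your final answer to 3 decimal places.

0.441

After 'falling': P(storm) = 0.45·0.4000 / (0.45·0.4000 + 0.35·0.6000) ≈ 0.4615
After 'steady': P(storm) = 0.55·0.4615 / (0.55·0.4615 + 0.65·0.5385) ≈ 0.4204
After 'steady': P(storm) = 0.55·0.4204 / (0.55·0.4204 + 0.65·0.5796) ≈ 0.3803
After 'falling': P(storm) = 0.45·0.3803 / (0.45·0.3803 + 0.35·0.6197) ≈ 0.4410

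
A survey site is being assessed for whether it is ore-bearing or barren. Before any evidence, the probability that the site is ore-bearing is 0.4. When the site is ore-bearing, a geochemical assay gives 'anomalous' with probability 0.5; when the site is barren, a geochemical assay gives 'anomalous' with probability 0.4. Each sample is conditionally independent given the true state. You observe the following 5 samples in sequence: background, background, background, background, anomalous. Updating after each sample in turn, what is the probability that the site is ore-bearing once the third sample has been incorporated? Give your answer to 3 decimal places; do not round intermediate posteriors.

0.278

After 'background': P(ore) = 0.5·0.4000 / (0.5·0.4000 + 0.6·0.6000) ≈ 0.3571
After 'background': P(ore) = 0.5·0.3571 / (0.5·0.3571 + 0.6·0.6429) ≈ 0.3165
After 'background': P(ore) = 0.5·0.3165 / (0.5·0.3165 + 0.6·0.6835) ≈ 0.2784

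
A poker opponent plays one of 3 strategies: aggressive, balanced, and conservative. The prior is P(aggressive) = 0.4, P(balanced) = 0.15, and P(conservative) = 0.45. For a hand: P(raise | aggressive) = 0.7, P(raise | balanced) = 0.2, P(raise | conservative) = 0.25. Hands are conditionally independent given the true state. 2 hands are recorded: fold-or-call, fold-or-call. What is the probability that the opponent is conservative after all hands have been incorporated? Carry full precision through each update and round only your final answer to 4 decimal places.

Each posterior becomes the prior for the next update.
After 'fold-or-call': normaliser = 0.3·0.4000 + 0.8·0.1500 + 0.75·0.4500; P(aggressive) ≈ 0.2078, P(balanced) ≈ 0.2078, P(conservative) ≈ 0.5844
After 'fold-or-call': normaliser = 0.3·0.2078 + 0.8·0.2078 + 0.75·0.5844; P(aggressive) ≈ 0.0935, P(balanced) ≈ 0.2493, P(conservative) ≈ 0.6573

0.6573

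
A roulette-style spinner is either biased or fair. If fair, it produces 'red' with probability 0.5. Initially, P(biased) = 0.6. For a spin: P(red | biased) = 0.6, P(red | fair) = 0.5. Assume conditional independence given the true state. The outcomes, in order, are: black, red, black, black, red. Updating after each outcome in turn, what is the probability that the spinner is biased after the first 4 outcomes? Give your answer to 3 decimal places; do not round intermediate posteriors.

0.480

After 'black': P(biased) = 0.4·0.6000 / (0.4·0.6000 + 0.5·0.4000) ≈ 0.5455
After 'red': P(biased) = 0.6·0.5455 / (0.6·0.5455 + 0.5·0.4545) ≈ 0.5902
After 'black': P(biased) = 0.4·0.5902 / (0.4·0.5902 + 0.5·0.4098) ≈ 0.5353
After 'black': P(biased) = 0.4·0.5353 / (0.4·0.5353 + 0.5·0.4647) ≈ 0.4796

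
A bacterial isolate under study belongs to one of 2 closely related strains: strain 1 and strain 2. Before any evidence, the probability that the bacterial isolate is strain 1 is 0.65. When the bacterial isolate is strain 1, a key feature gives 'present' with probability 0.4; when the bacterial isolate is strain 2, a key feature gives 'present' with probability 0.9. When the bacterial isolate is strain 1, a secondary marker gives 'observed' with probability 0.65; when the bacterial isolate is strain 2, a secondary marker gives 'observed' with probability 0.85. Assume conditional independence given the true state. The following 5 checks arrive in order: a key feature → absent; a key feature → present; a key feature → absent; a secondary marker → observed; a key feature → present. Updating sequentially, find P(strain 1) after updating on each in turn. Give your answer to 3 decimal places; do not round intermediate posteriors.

Apply Bayes' rule sequentially, carrying P(strain 1) forward.
After a key feature='absent': P(strain 1) = 0.6·0.6500 / (0.6·0.6500 + 0.1·0.3500) ≈ 0.9176
After a key feature='present': P(strain 1) = 0.4·0.9176 / (0.4·0.9176 + 0.9·0.0824) ≈ 0.8320
After a key feature='absent': P(strain 1) = 0.6·0.8320 / (0.6·0.8320 + 0.1·0.1680) ≈ 0.9674
After a secondary marker='observed': P(strain 1) = 0.65·0.9674 / (0.65·0.9674 + 0.85·0.0326) ≈ 0.9578
After a key feature='present': P(strain 1) = 0.4·0.9578 / (0.4·0.9578 + 0.9·0.0422) ≈ 0.9099

0.910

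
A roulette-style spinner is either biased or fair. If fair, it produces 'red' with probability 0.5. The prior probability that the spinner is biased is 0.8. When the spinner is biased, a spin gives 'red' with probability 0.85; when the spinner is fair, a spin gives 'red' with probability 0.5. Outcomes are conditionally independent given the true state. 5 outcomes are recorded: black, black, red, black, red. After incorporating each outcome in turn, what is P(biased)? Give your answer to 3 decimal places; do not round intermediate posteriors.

After 'black': P(biased) = 0.15·0.8000 / (0.15·0.8000 + 0.5·0.2000) ≈ 0.5455
After 'black': P(biased) = 0.15·0.5455 / (0.15·0.5455 + 0.5·0.4545) ≈ 0.2647
After 'red': P(biased) = 0.85·0.2647 / (0.85·0.2647 + 0.5·0.7353) ≈ 0.3797
After 'black': P(biased) = 0.15·0.3797 / (0.15·0.3797 + 0.5·0.6203) ≈ 0.1551
After 'red': P(biased) = 0.85·0.1551 / (0.85·0.1551 + 0.5·0.8449) ≈ 0.2379

0.238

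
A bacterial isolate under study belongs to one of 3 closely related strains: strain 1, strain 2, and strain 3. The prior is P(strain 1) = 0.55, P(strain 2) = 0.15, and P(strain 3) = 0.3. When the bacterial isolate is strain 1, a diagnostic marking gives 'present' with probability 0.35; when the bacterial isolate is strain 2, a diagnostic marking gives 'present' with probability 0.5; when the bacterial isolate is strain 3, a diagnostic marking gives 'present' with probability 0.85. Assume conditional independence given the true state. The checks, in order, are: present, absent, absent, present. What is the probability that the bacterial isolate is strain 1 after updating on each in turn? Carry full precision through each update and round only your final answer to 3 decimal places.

After 'present': normaliser = 0.35·0.5500 + 0.5·0.1500 + 0.85·0.3000; P(strain 1) ≈ 0.3684, P(strain 2) ≈ 0.1435, P(strain 3) ≈ 0.4880
After 'absent': normaliser = 0.65·0.3684 + 0.5·0.1435 + 0.15·0.4880; P(strain 1) ≈ 0.6229, P(strain 2) ≈ 0.1867, P(strain 3) ≈ 0.1904
After 'absent': normaliser = 0.65·0.6229 + 0.5·0.1867 + 0.15·0.1904; P(strain 1) ≈ 0.7686, P(strain 2) ≈ 0.1772, P(strain 3) ≈ 0.0542
After 'present': normaliser = 0.35·0.7686 + 0.5·0.1772 + 0.85·0.0542; P(strain 1) ≈ 0.6664, P(strain 2) ≈ 0.2195, P(strain 3) ≈ 0.1142

0.666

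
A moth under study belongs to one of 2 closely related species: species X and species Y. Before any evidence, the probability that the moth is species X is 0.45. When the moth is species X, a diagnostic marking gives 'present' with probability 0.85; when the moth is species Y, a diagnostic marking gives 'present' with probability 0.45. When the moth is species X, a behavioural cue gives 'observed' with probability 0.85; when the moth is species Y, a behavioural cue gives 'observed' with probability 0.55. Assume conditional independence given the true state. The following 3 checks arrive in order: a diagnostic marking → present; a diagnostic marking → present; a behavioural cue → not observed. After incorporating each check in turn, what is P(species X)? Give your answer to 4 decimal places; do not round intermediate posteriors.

After a diagnostic marking='present': P(species X) = 0.85·0.4500 / (0.85·0.4500 + 0.45·0.5500) ≈ 0.6071
After a diagnostic marking='present': P(species X) = 0.85·0.6071 / (0.85·0.6071 + 0.45·0.3929) ≈ 0.7448
After a behavioural cue='not observed': P(species X) = 0.15·0.7448 / (0.15·0.7448 + 0.45·0.2552) ≈ 0.4932

0.4932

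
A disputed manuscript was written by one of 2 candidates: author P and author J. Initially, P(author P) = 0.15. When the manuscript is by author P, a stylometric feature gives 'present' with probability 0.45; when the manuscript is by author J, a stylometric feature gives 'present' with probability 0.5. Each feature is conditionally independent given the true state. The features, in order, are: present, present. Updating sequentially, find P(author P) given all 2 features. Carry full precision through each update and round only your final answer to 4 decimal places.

After 'present': P(author P) = 0.45·0.1500 / (0.45·0.1500 + 0.5·0.8500) ≈ 0.1371
After 'present': P(author P) = 0.45·0.1371 / (0.45·0.1371 + 0.5·0.8629) ≈ 0.1251

0.1251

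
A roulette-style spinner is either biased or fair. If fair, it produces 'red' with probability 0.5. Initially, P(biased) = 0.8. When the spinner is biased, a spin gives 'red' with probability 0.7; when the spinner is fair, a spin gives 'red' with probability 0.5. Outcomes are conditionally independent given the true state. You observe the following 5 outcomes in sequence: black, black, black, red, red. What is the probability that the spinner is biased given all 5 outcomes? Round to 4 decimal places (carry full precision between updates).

Each posterior becomes the prior for the next update.
After 'black': P(biased) = 0.3·0.8000 / (0.3·0.8000 + 0.5·0.2000) ≈ 0.7059
After 'black': P(biased) = 0.3·0.7059 / (0.3·0.7059 + 0.5·0.2941) ≈ 0.5902
After 'black': P(biased) = 0.3·0.5902 / (0.3·0.5902 + 0.5·0.4098) ≈ 0.4635
After 'red': P(biased) = 0.7·0.4635 / (0.7·0.4635 + 0.5·0.5365) ≈ 0.5474
After 'red': P(biased) = 0.7·0.5474 / (0.7·0.5474 + 0.5·0.4526) ≈ 0.6287

0.6287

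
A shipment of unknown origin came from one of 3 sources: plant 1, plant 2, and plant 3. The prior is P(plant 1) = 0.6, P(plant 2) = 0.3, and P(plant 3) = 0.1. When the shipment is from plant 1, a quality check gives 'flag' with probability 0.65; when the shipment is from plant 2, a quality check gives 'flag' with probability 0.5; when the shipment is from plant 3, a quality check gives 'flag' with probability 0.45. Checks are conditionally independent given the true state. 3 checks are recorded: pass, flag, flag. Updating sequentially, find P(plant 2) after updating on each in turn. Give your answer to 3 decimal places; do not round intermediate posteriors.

After 'pass': normaliser = 0.35·0.6000 + 0.5·0.3000 + 0.55·0.1000; P(plant 1) ≈ 0.5060, P(plant 2) ≈ 0.3614, P(plant 3) ≈ 0.1325
After 'flag': normaliser = 0.65·0.5060 + 0.5·0.3614 + 0.45·0.1325; P(plant 1) ≈ 0.5778, P(plant 2) ≈ 0.3175, P(plant 3) ≈ 0.1048
After 'flag': normaliser = 0.65·0.5778 + 0.5·0.3175 + 0.45·0.1048; P(plant 1) ≈ 0.6459, P(plant 2) ≈ 0.2730, P(plant 3) ≈ 0.0811

0.273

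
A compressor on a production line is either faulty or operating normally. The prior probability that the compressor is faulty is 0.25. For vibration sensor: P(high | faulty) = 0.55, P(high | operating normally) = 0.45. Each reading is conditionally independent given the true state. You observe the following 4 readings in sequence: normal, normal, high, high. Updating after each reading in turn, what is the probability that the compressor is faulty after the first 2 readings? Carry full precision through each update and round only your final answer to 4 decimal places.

After 'normal': P(faulty) = 0.45·0.2500 / (0.45·0.2500 + 0.55·0.7500) ≈ 0.2143
After 'normal': P(faulty) = 0.45·0.2143 / (0.45·0.2143 + 0.55·0.7857) ≈ 0.1824

0.1824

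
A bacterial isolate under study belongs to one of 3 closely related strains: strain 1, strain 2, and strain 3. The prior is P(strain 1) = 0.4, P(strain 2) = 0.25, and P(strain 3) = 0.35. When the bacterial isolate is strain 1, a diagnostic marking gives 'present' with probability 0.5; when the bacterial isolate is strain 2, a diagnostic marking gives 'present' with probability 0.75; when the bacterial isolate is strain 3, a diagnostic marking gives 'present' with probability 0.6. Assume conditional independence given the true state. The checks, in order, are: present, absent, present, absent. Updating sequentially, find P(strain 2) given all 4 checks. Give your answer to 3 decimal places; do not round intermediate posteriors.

Apply Bayes' rule sequentially, carrying P(strain 2) forward.
After 'present': normaliser = 0.5·0.4000 + 0.75·0.2500 + 0.6·0.3500; P(strain 1) ≈ 0.3347, P(strain 2) ≈ 0.3138, P(strain 3) ≈ 0.3515
After 'absent': normaliser = 0.5·0.3347 + 0.25·0.3138 + 0.4·0.3515; P(strain 1) ≈ 0.4331, P(strain 2) ≈ 0.2030, P(strain 3) ≈ 0.3638
After 'present': normaliser = 0.5·0.4331 + 0.75·0.2030 + 0.6·0.3638; P(strain 1) ≈ 0.3689, P(strain 2) ≈ 0.2593, P(strain 3) ≈ 0.3718
After 'absent': normaliser = 0.5·0.3689 + 0.25·0.2593 + 0.4·0.3718; P(strain 1) ≈ 0.4634, P(strain 2) ≈ 0.1629, P(strain 3) ≈ 0.3737

0.163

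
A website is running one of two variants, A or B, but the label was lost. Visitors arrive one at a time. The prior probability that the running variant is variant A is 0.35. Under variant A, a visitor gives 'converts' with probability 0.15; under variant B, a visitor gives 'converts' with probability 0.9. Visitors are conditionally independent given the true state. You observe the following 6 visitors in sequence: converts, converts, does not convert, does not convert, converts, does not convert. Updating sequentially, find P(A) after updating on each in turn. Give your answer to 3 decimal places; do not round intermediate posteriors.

0.605

After 'converts': P(A) = 0.15·0.3500 / (0.15·0.3500 + 0.9·0.6500) ≈ 0.0824
After 'converts': P(A) = 0.15·0.0824 / (0.15·0.0824 + 0.9·0.9176) ≈ 0.0147
After 'does not convert': P(A) = 0.85·0.0147 / (0.85·0.0147 + 0.1·0.9853) ≈ 0.1128
After 'does not convert': P(A) = 0.85·0.1128 / (0.85·0.1128 + 0.1·0.8872) ≈ 0.5194
After 'converts': P(A) = 0.15·0.5194 / (0.15·0.5194 + 0.9·0.4806) ≈ 0.1526
After 'does not convert': P(A) = 0.85·0.1526 / (0.85·0.1526 + 0.1·0.8474) ≈ 0.6049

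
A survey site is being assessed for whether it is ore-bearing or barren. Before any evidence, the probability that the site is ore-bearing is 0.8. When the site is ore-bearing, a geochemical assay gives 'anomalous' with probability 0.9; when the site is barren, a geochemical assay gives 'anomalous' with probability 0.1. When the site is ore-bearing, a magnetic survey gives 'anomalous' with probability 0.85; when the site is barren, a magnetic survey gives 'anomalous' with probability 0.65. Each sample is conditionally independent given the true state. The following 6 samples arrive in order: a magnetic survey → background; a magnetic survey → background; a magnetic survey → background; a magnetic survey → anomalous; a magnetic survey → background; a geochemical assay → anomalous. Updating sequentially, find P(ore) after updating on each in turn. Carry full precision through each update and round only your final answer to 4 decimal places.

0.6136

After a magnetic survey='background': P(ore) = 0.15·0.8000 / (0.15·0.8000 + 0.35·0.2000) ≈ 0.6316
After a magnetic survey='background': P(ore) = 0.15·0.6316 / (0.15·0.6316 + 0.35·0.3684) ≈ 0.4235
After a magnetic survey='background': P(ore) = 0.15·0.4235 / (0.15·0.4235 + 0.35·0.5765) ≈ 0.2395
After a magnetic survey='anomalous': P(ore) = 0.85·0.2395 / (0.85·0.2395 + 0.65·0.7605) ≈ 0.2917
After a magnetic survey='background': P(ore) = 0.15·0.2917 / (0.15·0.2917 + 0.35·0.7083) ≈ 0.1500
After a geochemical assay='anomalous': P(ore) = 0.9·0.1500 / (0.9·0.1500 + 0.1·0.8500) ≈ 0.6136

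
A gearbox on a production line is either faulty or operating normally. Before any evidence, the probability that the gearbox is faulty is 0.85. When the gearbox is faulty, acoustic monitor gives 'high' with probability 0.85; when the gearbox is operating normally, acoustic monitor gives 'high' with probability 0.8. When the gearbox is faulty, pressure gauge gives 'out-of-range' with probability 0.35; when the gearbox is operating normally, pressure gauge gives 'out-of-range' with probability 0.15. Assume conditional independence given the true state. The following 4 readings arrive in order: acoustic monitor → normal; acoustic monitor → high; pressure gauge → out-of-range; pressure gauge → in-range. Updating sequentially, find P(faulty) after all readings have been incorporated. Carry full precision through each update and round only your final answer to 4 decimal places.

After acoustic monitor='normal': P(faulty) = 0.15·0.8500 / (0.15·0.8500 + 0.2·0.1500) ≈ 0.8095
After acoustic monitor='high': P(faulty) = 0.85·0.8095 / (0.85·0.8095 + 0.8·0.1905) ≈ 0.8187
After pressure gauge='out-of-range': P(faulty) = 0.35·0.8187 / (0.35·0.8187 + 0.15·0.1813) ≈ 0.9133
After pressure gauge='in-range': P(faulty) = 0.65·0.9133 / (0.65·0.9133 + 0.85·0.0867) ≈ 0.8896

0.8896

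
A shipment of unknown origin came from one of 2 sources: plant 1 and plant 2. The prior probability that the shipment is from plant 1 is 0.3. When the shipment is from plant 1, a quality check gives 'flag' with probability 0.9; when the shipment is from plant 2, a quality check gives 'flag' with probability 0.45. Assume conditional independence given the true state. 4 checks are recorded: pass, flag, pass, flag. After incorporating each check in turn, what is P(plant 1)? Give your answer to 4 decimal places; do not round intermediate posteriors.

0.0536

After 'pass': P(plant 1) = 0.1·0.3000 / (0.1·0.3000 + 0.55·0.7000) ≈ 0.0723
After 'flag': P(plant 1) = 0.9·0.0723 / (0.9·0.0723 + 0.45·0.9277) ≈ 0.1348
After 'pass': P(plant 1) = 0.1·0.1348 / (0.1·0.1348 + 0.55·0.8652) ≈ 0.0276
After 'flag': P(plant 1) = 0.9·0.0276 / (0.9·0.0276 + 0.45·0.9724) ≈ 0.0536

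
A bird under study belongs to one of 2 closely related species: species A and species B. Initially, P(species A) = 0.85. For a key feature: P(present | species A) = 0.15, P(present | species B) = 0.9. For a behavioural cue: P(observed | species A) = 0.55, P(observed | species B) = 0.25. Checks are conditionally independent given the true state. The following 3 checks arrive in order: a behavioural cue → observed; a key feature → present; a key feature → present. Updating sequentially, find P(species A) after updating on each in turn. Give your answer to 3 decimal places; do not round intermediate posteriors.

After a behavioural cue='observed': P(species A) = 0.55·0.8500 / (0.55·0.8500 + 0.25·0.1500) ≈ 0.9257
After a key feature='present': P(species A) = 0.15·0.9257 / (0.15·0.9257 + 0.9·0.0743) ≈ 0.6751
After a key feature='present': P(species A) = 0.15·0.6751 / (0.15·0.6751 + 0.9·0.3249) ≈ 0.2572

0.257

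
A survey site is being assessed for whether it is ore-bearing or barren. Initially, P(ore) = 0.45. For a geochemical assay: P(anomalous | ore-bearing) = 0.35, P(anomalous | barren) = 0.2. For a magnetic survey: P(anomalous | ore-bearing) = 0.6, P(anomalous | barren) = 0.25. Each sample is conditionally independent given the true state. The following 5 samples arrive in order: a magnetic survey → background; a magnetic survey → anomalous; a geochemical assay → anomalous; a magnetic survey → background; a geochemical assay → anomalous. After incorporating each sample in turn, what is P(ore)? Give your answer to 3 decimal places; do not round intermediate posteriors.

0.631

After a magnetic survey='background': P(ore) = 0.4·0.4500 / (0.4·0.4500 + 0.75·0.5500) ≈ 0.3038
After a magnetic survey='anomalous': P(ore) = 0.6·0.3038 / (0.6·0.3038 + 0.25·0.6962) ≈ 0.5115
After a geochemical assay='anomalous': P(ore) = 0.35·0.5115 / (0.35·0.5115 + 0.2·0.4885) ≈ 0.6470
After a magnetic survey='background': P(ore) = 0.4·0.6470 / (0.4·0.6470 + 0.75·0.3530) ≈ 0.4943
After a geochemical assay='anomalous': P(ore) = 0.35·0.4943 / (0.35·0.4943 + 0.2·0.5057) ≈ 0.6311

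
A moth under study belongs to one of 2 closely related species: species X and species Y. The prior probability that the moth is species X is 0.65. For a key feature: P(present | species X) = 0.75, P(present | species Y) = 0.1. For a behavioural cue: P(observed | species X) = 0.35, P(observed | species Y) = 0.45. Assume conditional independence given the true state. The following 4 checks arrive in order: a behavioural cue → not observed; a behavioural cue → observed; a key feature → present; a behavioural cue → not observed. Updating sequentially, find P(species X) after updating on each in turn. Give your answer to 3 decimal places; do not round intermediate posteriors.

0.938

Each posterior becomes the prior for the next update.
After a behavioural cue='not observed': P(species X) = 0.65·0.6500 / (0.65·0.6500 + 0.55·0.3500) ≈ 0.6870
After a behavioural cue='observed': P(species X) = 0.35·0.6870 / (0.35·0.6870 + 0.45·0.3130) ≈ 0.6306
After a key feature='present': P(species X) = 0.75·0.6306 / (0.75·0.6306 + 0.1·0.3694) ≈ 0.9276
After a behavioural cue='not observed': P(species X) = 0.65·0.9276 / (0.65·0.9276 + 0.55·0.0724) ≈ 0.9380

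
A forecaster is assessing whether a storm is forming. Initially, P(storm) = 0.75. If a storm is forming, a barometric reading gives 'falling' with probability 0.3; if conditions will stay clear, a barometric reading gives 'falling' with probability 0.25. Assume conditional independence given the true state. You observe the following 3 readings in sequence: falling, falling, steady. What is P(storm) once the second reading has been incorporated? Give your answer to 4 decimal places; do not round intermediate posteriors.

After 'falling': P(storm) = 0.3·0.7500 / (0.3·0.7500 + 0.25·0.2500) ≈ 0.7826
After 'falling': P(storm) = 0.3·0.7826 / (0.3·0.7826 + 0.25·0.2174) ≈ 0.8120

0.8120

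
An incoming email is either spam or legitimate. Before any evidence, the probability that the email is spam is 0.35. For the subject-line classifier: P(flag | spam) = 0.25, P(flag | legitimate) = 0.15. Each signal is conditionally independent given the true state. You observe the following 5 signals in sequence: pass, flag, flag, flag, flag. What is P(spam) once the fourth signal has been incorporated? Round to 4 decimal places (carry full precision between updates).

After 'pass': P(spam) = 0.75·0.3500 / (0.75·0.3500 + 0.85·0.6500) ≈ 0.3221
After 'flag': P(spam) = 0.25·0.3221 / (0.25·0.3221 + 0.15·0.6779) ≈ 0.4419
After 'flag': P(spam) = 0.25·0.4419 / (0.25·0.4419 + 0.15·0.5581) ≈ 0.5689
After 'flag': P(spam) = 0.25·0.5689 / (0.25·0.5689 + 0.15·0.4311) ≈ 0.6875

0.6875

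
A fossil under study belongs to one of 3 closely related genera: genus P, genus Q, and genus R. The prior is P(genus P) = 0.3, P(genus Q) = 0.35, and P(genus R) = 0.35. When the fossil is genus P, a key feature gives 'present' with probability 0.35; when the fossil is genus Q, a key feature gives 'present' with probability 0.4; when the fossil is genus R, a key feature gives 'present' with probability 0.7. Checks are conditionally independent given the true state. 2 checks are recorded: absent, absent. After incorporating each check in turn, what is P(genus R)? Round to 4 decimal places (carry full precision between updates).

After 'absent': normaliser = 0.65·0.3000 + 0.6·0.3500 + 0.3·0.3500; P(genus P) ≈ 0.3824, P(genus Q) ≈ 0.4118, P(genus R) ≈ 0.2059
After 'absent': normaliser = 0.65·0.3824 + 0.6·0.4118 + 0.3·0.2059; P(genus P) ≈ 0.4459, P(genus Q) ≈ 0.4433, P(genus R) ≈ 0.1108

0.1108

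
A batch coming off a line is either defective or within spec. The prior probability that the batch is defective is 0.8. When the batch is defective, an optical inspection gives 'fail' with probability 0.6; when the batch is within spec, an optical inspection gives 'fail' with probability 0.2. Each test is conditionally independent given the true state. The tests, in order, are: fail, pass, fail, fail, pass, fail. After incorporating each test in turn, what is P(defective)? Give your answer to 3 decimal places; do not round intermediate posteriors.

0.988

Apply Bayes' rule sequentially, carrying P(defective) forward.
After 'fail': P(defective) = 0.6·0.8000 / (0.6·0.8000 + 0.2·0.2000) ≈ 0.9231
After 'pass': P(defective) = 0.4·0.9231 / (0.4·0.9231 + 0.8·0.0769) ≈ 0.8571
After 'fail': P(defective) = 0.6·0.8571 / (0.6·0.8571 + 0.2·0.1429) ≈ 0.9474
After 'fail': P(defective) = 0.6·0.9474 / (0.6·0.9474 + 0.2·0.0526) ≈ 0.9818
After 'pass': P(defective) = 0.4·0.9818 / (0.4·0.9818 + 0.8·0.0182) ≈ 0.9643
After 'fail': P(defective) = 0.6·0.9643 / (0.6·0.9643 + 0.2·0.0357) ≈ 0.9878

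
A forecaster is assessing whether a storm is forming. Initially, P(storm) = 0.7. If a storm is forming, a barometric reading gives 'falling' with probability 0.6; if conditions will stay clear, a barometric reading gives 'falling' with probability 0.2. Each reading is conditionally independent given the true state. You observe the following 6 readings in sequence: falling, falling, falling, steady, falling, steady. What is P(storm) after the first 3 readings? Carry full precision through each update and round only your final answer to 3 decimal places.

0.984

Each posterior becomes the prior for the next update.
After 'falling': P(storm) = 0.6·0.7000 / (0.6·0.7000 + 0.2·0.3000) ≈ 0.8750
After 'falling': P(storm) = 0.6·0.8750 / (0.6·0.8750 + 0.2·0.1250) ≈ 0.9545
After 'falling': P(storm) = 0.6·0.9545 / (0.6·0.9545 + 0.2·0.0455) ≈ 0.9844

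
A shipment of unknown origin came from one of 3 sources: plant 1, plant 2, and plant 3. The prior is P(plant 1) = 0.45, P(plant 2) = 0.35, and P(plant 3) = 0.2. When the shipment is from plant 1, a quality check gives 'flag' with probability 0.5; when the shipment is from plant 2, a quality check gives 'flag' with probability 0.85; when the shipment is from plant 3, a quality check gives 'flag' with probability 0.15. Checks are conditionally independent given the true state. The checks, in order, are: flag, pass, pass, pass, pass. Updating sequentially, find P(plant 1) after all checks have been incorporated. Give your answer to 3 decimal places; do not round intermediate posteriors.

After 'flag': normaliser = 0.5·0.4500 + 0.85·0.3500 + 0.15·0.2000; P(plant 1) ≈ 0.4072, P(plant 2) ≈ 0.5385, P(plant 3) ≈ 0.0543
After 'pass': normaliser = 0.5·0.4072 + 0.15·0.5385 + 0.85·0.0543; P(plant 1) ≈ 0.6160, P(plant 2) ≈ 0.2444, P(plant 3) ≈ 0.1396
After 'pass': normaliser = 0.5·0.6160 + 0.15·0.2444 + 0.85·0.1396; P(plant 1) ≈ 0.6647, P(plant 2) ≈ 0.0791, P(plant 3) ≈ 0.2561
After 'pass': normaliser = 0.5·0.6647 + 0.15·0.0791 + 0.85·0.2561; P(plant 1) ≈ 0.5914, P(plant 2) ≈ 0.0211, P(plant 3) ≈ 0.3874
After 'pass': normaliser = 0.5·0.5914 + 0.15·0.0211 + 0.85·0.3874; P(plant 1) ≈ 0.4707, P(plant 2) ≈ 0.0050, P(plant 3) ≈ 0.5242

0.471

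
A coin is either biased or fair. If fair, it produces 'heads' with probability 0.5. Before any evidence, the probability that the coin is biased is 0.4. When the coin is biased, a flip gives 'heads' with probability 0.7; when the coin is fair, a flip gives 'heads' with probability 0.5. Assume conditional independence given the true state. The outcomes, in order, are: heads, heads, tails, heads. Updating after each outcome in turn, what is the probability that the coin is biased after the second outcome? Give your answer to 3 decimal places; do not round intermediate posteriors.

0.566

After 'heads': P(biased) = 0.7·0.4000 / (0.7·0.4000 + 0.5·0.6000) ≈ 0.4828
After 'heads': P(biased) = 0.7·0.4828 / (0.7·0.4828 + 0.5·0.5172) ≈ 0.5665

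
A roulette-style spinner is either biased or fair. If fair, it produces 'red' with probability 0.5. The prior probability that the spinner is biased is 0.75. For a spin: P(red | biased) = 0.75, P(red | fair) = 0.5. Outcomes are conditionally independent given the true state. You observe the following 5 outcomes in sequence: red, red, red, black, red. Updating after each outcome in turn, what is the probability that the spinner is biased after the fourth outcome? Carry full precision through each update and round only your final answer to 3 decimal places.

0.835

Each posterior becomes the prior for the next update.
After 'red': P(biased) = 0.75·0.7500 / (0.75·0.7500 + 0.5·0.2500) ≈ 0.8182
After 'red': P(biased) = 0.75·0.8182 / (0.75·0.8182 + 0.5·0.1818) ≈ 0.8710
After 'red': P(biased) = 0.75·0.8710 / (0.75·0.8710 + 0.5·0.1290) ≈ 0.9101
After 'black': P(biased) = 0.25·0.9101 / (0.25·0.9101 + 0.5·0.0899) ≈ 0.8351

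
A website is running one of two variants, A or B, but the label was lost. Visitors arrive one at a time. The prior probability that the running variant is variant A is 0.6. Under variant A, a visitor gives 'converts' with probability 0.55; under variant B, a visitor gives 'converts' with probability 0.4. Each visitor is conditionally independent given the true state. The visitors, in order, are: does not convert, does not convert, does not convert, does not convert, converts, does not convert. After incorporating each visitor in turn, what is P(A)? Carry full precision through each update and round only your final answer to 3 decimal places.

After 'does not convert': P(A) = 0.45·0.6000 / (0.45·0.6000 + 0.6·0.4000) ≈ 0.5294
After 'does not convert': P(A) = 0.45·0.5294 / (0.45·0.5294 + 0.6·0.4706) ≈ 0.4576
After 'does not convert': P(A) = 0.45·0.4576 / (0.45·0.4576 + 0.6·0.5424) ≈ 0.3876
After 'does not convert': P(A) = 0.45·0.3876 / (0.45·0.3876 + 0.6·0.6124) ≈ 0.3219
After 'converts': P(A) = 0.55·0.3219 / (0.55·0.3219 + 0.4·0.6781) ≈ 0.3949
After 'does not convert': P(A) = 0.45·0.3949 / (0.45·0.3949 + 0.6·0.6051) ≈ 0.3286

0.329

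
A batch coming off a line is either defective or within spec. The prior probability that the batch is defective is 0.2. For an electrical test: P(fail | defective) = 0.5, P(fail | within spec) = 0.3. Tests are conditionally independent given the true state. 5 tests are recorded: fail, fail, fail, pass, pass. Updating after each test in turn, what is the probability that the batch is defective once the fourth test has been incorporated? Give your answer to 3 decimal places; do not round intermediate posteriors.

0.453

After 'fail': P(defective) = 0.5·0.2000 / (0.5·0.2000 + 0.3·0.8000) ≈ 0.2941
After 'fail': P(defective) = 0.5·0.2941 / (0.5·0.2941 + 0.3·0.7059) ≈ 0.4098
After 'fail': P(defective) = 0.5·0.4098 / (0.5·0.4098 + 0.3·0.5902) ≈ 0.5365
After 'pass': P(defective) = 0.5·0.5365 / (0.5·0.5365 + 0.7·0.4635) ≈ 0.4526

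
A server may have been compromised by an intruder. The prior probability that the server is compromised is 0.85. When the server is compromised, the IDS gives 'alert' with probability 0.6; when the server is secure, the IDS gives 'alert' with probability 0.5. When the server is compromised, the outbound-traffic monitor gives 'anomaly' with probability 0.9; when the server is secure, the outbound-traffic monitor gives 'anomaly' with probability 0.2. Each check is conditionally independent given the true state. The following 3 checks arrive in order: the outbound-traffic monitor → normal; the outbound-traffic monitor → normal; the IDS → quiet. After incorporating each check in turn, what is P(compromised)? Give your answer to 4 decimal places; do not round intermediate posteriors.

0.0661

After the outbound-traffic monitor='normal': P(compromised) = 0.1·0.8500 / (0.1·0.8500 + 0.8·0.1500) ≈ 0.4146
After the outbound-traffic monitor='normal': P(compromised) = 0.1·0.4146 / (0.1·0.4146 + 0.8·0.5854) ≈ 0.0813
After the IDS='quiet': P(compromised) = 0.4·0.0813 / (0.4·0.0813 + 0.5·0.9187) ≈ 0.0661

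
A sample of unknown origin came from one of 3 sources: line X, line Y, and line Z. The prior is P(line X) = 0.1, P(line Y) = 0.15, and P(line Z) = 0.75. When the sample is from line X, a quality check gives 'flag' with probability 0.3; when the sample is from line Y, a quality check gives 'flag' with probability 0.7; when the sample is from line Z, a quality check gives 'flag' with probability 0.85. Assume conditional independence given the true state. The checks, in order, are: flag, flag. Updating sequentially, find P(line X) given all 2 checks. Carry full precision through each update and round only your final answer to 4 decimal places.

Each posterior becomes the prior for the next update.
After 'flag': normaliser = 0.3·0.1000 + 0.7·0.1500 + 0.85·0.7500; P(line X) ≈ 0.0388, P(line Y) ≈ 0.1359, P(line Z) ≈ 0.8252
After 'flag': normaliser = 0.3·0.0388 + 0.7·0.1359 + 0.85·0.8252; P(line X) ≈ 0.0144, P(line Y) ≈ 0.1177, P(line Z) ≈ 0.8679

0.0144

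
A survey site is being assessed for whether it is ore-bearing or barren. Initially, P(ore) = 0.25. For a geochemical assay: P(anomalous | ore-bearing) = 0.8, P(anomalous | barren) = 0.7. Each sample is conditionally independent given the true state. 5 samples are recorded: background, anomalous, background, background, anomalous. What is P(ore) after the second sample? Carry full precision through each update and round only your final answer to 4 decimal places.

Each posterior becomes the prior for the next update.
After 'background': P(ore) = 0.2·0.2500 / (0.2·0.2500 + 0.3·0.7500) ≈ 0.1818
After 'anomalous': P(ore) = 0.8·0.1818 / (0.8·0.1818 + 0.7·0.8182) ≈ 0.2025

0.2025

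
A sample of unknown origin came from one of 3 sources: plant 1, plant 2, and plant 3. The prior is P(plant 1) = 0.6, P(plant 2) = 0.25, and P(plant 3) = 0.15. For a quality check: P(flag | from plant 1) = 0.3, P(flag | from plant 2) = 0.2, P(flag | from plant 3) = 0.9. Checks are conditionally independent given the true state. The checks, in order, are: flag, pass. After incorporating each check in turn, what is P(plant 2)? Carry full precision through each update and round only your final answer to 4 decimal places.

After 'flag': normaliser = 0.3·0.6000 + 0.2·0.2500 + 0.9·0.1500; P(plant 1) ≈ 0.4932, P(plant 2) ≈ 0.1370, P(plant 3) ≈ 0.3699
After 'pass': normaliser = 0.7·0.4932 + 0.8·0.1370 + 0.1·0.3699; P(plant 1) ≈ 0.7019, P(plant 2) ≈ 0.2228, P(plant 3) ≈ 0.0752

0.2228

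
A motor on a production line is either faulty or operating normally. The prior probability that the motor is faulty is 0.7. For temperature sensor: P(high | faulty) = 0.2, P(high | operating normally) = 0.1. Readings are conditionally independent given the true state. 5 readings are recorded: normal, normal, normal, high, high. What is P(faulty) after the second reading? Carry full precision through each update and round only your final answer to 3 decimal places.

After 'normal': P(faulty) = 0.8·0.7000 / (0.8·0.7000 + 0.9·0.3000) ≈ 0.6747
After 'normal': P(faulty) = 0.8·0.6747 / (0.8·0.6747 + 0.9·0.3253) ≈ 0.6483

0.648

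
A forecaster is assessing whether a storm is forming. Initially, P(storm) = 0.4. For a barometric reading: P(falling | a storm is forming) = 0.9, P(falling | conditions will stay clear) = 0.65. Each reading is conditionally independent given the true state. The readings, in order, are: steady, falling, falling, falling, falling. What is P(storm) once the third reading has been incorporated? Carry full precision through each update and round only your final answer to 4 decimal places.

0.2675

Apply Bayes' rule sequentially, carrying P(storm) forward.
After 'steady': P(storm) = 0.1·0.4000 / (0.1·0.4000 + 0.35·0.6000) ≈ 0.1600
After 'falling': P(storm) = 0.9·0.1600 / (0.9·0.1600 + 0.65·0.8400) ≈ 0.2087
After 'falling': P(storm) = 0.9·0.2087 / (0.9·0.2087 + 0.65·0.7913) ≈ 0.2675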